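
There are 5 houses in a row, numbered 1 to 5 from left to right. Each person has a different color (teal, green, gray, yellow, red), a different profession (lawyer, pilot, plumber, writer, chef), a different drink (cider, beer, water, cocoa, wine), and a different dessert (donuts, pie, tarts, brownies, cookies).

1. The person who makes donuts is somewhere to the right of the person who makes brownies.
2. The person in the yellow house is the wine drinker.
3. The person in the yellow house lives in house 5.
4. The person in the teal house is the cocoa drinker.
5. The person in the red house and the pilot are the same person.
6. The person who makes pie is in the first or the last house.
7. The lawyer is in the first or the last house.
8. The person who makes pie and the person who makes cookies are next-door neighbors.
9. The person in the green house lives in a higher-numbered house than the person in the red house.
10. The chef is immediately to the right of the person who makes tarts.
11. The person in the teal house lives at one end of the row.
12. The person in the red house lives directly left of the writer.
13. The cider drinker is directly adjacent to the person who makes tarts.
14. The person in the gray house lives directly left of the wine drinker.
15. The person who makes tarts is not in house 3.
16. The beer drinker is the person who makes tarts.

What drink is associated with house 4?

From clue 3, the person in the yellow house must be in house 5.
Clue 2: the wine drinker is in house 5.
From clue 4, the cocoa drinker must be in house 1.
Clue 14 places the person in the gray house in house 4.
The only color still possible for house 1 is teal.
The person in the green house is in house 3 (clue 9).
Clue 9 places the person in the red house in house 2.
Clue 12 places the writer in house 3.
House 4 profession: only plumber fits.
From clue 10, the chef must be in house 5.
Clue 10: the person who makes tarts is in house 4.
The cider drinker is in house 3 (clue 13).
Clue 16 places the beer drinker in house 4.
So house 1 gets lawyer for profession.
So house 2 gets pilot for profession.
House 2's drink must be water (nothing else left).
So house 2 gets cookies for dessert.
Clue 8: the person who makes pie is in house 1.
House 3 dessert: only brownies fits.
So house 5 gets donuts for dessert.
So: house 1 = teal/lawyer/cocoa/pie, house 2 = red/pilot/water/cookies, house 3 = green/writer/cider/brownies, house 4 = gray/plumber/beer/tarts, house 5 = yellow/chef/wine/donuts.

beer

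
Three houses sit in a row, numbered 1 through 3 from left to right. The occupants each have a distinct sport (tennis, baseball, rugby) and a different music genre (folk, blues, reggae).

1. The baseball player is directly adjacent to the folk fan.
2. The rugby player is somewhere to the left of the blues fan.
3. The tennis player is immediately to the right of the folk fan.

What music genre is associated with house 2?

The rugby player is narrowed to house 1 or 2; consider each.
Placing it in house 1 leads to a contradiction, so it's in house 2.
From clue 2, the blues fan must be in house 3.
That leaves baseball as the sport for house 1.
House 3's sport must be tennis (nothing else left).
From clue 1, the folk fan must be in house 2.
House 1's music genre must be reggae (nothing else left).
So: house 1 = baseball/reggae, house 2 = rugby/folk, house 3 = tennis/blues.

folk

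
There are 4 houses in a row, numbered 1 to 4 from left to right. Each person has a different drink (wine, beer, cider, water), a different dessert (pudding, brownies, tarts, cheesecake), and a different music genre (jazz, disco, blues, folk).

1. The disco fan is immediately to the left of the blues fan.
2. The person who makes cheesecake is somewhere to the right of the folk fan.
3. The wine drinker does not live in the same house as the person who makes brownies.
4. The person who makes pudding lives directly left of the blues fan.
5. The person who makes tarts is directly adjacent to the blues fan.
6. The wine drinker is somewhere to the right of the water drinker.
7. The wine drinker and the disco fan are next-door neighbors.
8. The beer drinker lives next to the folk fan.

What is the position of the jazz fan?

4

The water drinker is narrowed to house 1 or 2 or 3; consider each.
Placing it in house 2 and house 3 leads to a contradiction, so it's in house 1.
The beer drinker is narrowed to house 2 or 3 or 4; consider each.
Placing it in house 3 and house 4 leads to a contradiction, so it's in house 2.
House 1's dessert must be brownies (nothing else left).
The cider drinker is narrowed to house 3 or 4; consider each.
Placing it in house 3 leads to a contradiction, so it's in house 4.
So house 3 gets wine for drink.
From clue 7, the disco fan must be in house 2.
Clue 1 places the blues fan in house 3.
Clue 4: the person who makes pudding is in house 2.
House 3 dessert: only cheesecake fits.
The only dessert still possible for house 4 is tarts.
So house 1 gets folk for music genre.
The only music genre still possible for house 4 is jazz.
So: house 1 = water/brownies/folk, house 2 = beer/pudding/disco, house 3 = wine/cheesecake/blues, house 4 = cider/tarts/jazz.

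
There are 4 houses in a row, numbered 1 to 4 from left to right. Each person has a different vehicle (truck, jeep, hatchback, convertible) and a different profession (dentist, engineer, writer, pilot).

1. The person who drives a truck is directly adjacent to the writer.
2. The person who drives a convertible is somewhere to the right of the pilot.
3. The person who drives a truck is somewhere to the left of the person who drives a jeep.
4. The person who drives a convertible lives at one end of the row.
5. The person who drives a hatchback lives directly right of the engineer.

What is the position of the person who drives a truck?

1

Clue 4 places the person who drives a convertible in house 4.
House 1 vehicle: only truck fits.
From clue 1, the writer must be in house 2.
So house 4 gets dentist for profession.
Clue 5: the person who drives a hatchback is in house 2.
That leaves jeep as the vehicle for house 3.
That leaves engineer as the profession for house 1.
House 3 profession: only pilot fits.
So: house 1 = truck/engineer, house 2 = hatchback/writer, house 3 = jeep/pilot, house 4 = convertible/dentist.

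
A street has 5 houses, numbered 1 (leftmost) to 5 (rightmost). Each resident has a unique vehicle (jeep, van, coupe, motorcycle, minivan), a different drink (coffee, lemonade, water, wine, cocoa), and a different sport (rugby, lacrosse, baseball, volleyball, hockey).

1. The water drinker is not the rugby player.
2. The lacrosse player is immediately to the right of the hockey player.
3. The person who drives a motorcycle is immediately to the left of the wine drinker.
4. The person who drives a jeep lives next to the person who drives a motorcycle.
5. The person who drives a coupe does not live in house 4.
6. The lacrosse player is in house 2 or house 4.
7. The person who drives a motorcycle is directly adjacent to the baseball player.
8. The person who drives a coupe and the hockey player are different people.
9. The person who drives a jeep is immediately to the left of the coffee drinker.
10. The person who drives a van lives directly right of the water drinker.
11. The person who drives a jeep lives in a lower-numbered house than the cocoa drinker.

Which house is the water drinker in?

The hockey player is narrowed to house 1 or 3; consider each.
Placing it in house 3 leads to a contradiction, so it's in house 1.
By clue 2, the lacrosse player is in house 2.
The person who drives a coupe is narrowed to house 2 or 3 or 5; consider each.
Placing it in house 2 and house 5 leads to a contradiction, so it's in house 3.
By clue 4, the person who drives a jeep is in house 1.
By clue 4, the person who drives a motorcycle is in house 2.
From clue 7, the baseball player must be in house 3.
Clue 9: the coffee drinker is in house 2.
The wine drinker is in house 3 (clue 3).
So house 1 gets lemonade for drink.
House 5's drink must be cocoa (nothing else left).
Clue 1: the rugby player is in house 5.
By clue 10, the person who drives a van is in house 5.
That leaves minivan as the vehicle for house 4.
House 4 drink: only water fits.
The only sport still possible for house 4 is volleyball.
So: house 1 = jeep/lemonade/hockey, house 2 = motorcycle/coffee/lacrosse, house 3 = coupe/wine/baseball, house 4 = minivan/water/volleyball, house 5 = van/cocoa/rugby.

4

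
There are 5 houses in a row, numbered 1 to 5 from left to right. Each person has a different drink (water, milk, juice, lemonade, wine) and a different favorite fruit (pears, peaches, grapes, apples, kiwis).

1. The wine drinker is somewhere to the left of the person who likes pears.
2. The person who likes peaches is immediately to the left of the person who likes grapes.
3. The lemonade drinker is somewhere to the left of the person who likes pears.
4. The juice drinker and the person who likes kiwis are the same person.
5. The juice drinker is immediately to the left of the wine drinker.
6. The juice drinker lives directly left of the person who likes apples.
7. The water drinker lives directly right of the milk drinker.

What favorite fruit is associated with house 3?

peaches

House 5's drink must be water (nothing else left).
From clue 7, the milk drinker must be in house 4.
The juice drinker is narrowed to house 1 or 2; consider each.
Placing it in house 2 leads to a contradiction, so it's in house 1.
From clue 4, the person who likes kiwis must be in house 1.
By clue 5, the wine drinker is in house 2.
From clue 6, the person who likes apples must be in house 2.
House 3's drink must be lemonade (nothing else left).
The only favorite fruit still possible for house 3 is peaches.
From clue 2, the person who likes grapes must be in house 4.
So house 5 gets pears for favorite fruit.
So: house 1 = juice/kiwis, house 2 = wine/apples, house 3 = lemonade/peaches, house 4 = milk/grapes, house 5 = water/pears.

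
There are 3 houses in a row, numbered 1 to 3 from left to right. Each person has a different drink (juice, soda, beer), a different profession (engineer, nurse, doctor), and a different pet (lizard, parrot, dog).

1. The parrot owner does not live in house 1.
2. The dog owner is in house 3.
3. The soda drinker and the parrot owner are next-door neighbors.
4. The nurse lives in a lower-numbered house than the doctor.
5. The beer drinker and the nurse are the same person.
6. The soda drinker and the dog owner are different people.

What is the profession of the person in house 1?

engineer

Clue 2 places the dog owner in house 3.
That leaves juice as the drink for house 3.
House 1's pet must be lizard (nothing else left).
The only pet still possible for house 2 is parrot.
From clue 3, the soda drinker must be in house 1.
House 2's drink must be beer (nothing else left).
By clue 5, the nurse is in house 2.
The only profession still possible for house 1 is engineer.
House 3 profession: only doctor fits.
So: house 1 = soda/engineer/lizard, house 2 = beer/nurse/parrot, house 3 = juice/doctor/dog.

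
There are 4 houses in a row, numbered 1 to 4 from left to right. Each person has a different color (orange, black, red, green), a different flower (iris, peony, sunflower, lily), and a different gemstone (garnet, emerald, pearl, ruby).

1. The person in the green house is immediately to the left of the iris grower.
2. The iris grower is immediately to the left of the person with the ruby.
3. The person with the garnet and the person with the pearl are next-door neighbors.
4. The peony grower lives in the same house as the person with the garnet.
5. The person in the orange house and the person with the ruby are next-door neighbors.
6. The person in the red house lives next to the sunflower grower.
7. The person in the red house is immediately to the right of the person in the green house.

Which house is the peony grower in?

1

The person in the green house is narrowed to house 1 or 2; consider each.
Placing it in house 2 leads to a contradiction, so it's in house 1.
Clue 1: the iris grower is in house 2.
By clue 2, the person with the ruby is in house 3.
From clue 7, the person in the red house must be in house 2.
The only color still possible for house 3 is black.
House 4 color: only orange fits.
Clue 4: the peony grower is in house 1.
The person with the garnet is in house 1 (clue 4).
House 3's flower must be sunflower (nothing else left).
House 4 flower: only lily fits.
So house 2 gets pearl for gemstone.
So house 4 gets emerald for gemstone.
So: house 1 = green/peony/garnet, house 2 = red/iris/pearl, house 3 = black/sunflower/ruby, house 4 = orange/lily/emerald.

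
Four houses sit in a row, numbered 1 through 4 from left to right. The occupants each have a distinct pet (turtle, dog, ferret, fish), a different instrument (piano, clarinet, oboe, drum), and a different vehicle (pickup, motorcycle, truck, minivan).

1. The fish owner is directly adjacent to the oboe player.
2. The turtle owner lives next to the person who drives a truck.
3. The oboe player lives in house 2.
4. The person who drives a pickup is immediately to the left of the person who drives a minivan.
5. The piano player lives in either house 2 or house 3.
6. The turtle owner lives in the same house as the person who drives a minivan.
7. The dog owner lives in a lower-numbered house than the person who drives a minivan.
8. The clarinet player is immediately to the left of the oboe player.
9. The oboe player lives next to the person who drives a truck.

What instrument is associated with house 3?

Clue 3 places the oboe player in house 2.
Clue 8 places the clarinet player in house 1.
The only instrument still possible for house 4 is drum.
So house 3 gets piano for instrument.
The fish owner is narrowed to house 1 or 3; consider each.
Placing it in house 1 leads to a contradiction, so it's in house 3.
The dog owner is narrowed to house 1 or 2; consider each.
Placing it in house 2 leads to a contradiction, so it's in house 1.
The ferret owner is narrowed to house 2 or 4; consider each.
Placing it in house 2 leads to a contradiction, so it's in house 4.
House 2 pet: only turtle fits.
Clue 6: the person who drives a minivan is in house 2.
That leaves motorcycle as the vehicle for house 4.
From clue 4, the person who drives a pickup must be in house 1.
The only vehicle still possible for house 3 is truck.
So: house 1 = dog/clarinet/pickup, house 2 = turtle/oboe/minivan, house 3 = fish/piano/truck, house 4 = ferret/drum/motorcycle.

piano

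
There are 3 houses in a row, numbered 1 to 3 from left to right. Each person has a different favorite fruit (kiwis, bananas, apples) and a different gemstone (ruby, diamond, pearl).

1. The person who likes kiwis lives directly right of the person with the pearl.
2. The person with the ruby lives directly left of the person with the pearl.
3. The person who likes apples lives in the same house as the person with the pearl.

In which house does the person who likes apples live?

2

The person with the ruby is in house 1 (clue 2).
Clue 2 places the person with the pearl in house 2.
The person who likes apples is in house 2 (clue 3).
So house 1 gets bananas for favorite fruit.
House 3 favorite fruit: only kiwis fits.
House 3 gemstone: only diamond fits.
So: house 1 = bananas/ruby, house 2 = apples/pearl, house 3 = kiwis/diamond.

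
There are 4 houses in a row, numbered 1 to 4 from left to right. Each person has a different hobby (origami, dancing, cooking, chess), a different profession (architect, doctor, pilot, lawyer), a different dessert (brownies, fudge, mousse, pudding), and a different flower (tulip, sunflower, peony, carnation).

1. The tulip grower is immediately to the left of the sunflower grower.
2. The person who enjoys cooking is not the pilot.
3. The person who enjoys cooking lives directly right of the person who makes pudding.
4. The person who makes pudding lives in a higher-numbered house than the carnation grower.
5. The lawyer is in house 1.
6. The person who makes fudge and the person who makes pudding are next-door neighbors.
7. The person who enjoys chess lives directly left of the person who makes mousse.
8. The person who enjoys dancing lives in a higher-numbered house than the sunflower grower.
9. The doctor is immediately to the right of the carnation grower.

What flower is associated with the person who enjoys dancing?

peony

From clue 5, the lawyer must be in house 1.
House 4 flower: only peony fits.
So house 3 gets sunflower for flower.
Clue 1: the tulip grower is in house 2.
Clue 8 places the person who enjoys dancing in house 4.
That leaves cooking as the hobby for house 3.
House 1's flower must be carnation (nothing else left).
Clue 3: the person who makes pudding is in house 2.
From clue 9, the doctor must be in house 2.
House 3 profession: only architect fits.
House 4 profession: only pilot fits.
House 4's dessert must be brownies (nothing else left).
Clue 7: the person who enjoys chess is in house 2.
The only hobby still possible for house 1 is origami.
That leaves fudge as the dessert for house 1.
So house 3 gets mousse for dessert.
So: house 1 = origami/lawyer/fudge/carnation, house 2 = chess/doctor/pudding/tulip, house 3 = cooking/architect/mousse/sunflower, house 4 = dancing/pilot/brownies/peony.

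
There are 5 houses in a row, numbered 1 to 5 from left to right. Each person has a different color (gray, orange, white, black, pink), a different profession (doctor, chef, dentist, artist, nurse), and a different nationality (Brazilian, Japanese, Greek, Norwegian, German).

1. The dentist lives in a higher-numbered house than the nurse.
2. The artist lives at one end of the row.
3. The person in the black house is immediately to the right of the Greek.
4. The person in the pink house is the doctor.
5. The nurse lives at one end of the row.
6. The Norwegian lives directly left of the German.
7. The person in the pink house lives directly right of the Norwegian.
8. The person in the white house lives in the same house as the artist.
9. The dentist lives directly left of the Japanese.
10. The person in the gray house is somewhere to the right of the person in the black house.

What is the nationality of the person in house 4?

By clue 5, the nurse is in house 1.
By clue 8, the person in the white house is in house 5.
The only color still possible for house 1 is orange.
House 5's profession must be artist (nothing else left).
The person in the black house is narrowed to house 2 or 3; consider each.
Placing it in house 3 leads to a contradiction, so it's in house 2.
Clue 3 places the Greek in house 1.
The person in the gray house is narrowed to house 3 or 4; consider each.
Placing it in house 3 leads to a contradiction, so it's in house 4.
The only color still possible for house 3 is pink.
By clue 4, the doctor is in house 3.
Clue 7 places the Norwegian in house 2.
Clue 6 places the German in house 3.
So house 4 gets Brazilian for nationality.
That leaves Japanese as the nationality for house 5.
Clue 9: the dentist is in house 4.
House 2's profession must be chef (nothing else left).
So: house 1 = orange/nurse/Greek, house 2 = black/chef/Norwegian, house 3 = pink/doctor/German, house 4 = gray/dentist/Brazilian, house 5 = white/artist/Japanese.

Brazilian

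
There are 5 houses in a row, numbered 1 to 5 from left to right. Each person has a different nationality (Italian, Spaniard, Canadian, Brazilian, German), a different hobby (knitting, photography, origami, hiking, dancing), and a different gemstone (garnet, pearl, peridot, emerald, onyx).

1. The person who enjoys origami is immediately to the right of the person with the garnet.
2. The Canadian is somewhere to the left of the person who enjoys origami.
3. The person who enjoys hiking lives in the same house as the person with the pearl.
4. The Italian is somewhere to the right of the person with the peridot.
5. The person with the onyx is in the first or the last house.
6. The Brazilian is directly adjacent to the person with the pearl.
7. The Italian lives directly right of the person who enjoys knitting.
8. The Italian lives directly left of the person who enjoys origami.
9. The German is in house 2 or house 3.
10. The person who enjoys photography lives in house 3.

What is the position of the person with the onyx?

By clue 10, the person who enjoys photography is in house 3.
Clue 8: the Italian is in house 3.
By clue 8, the person who enjoys origami is in house 4.
That leaves German as the nationality for house 2.
Clue 1: the person with the garnet is in house 3.
From clue 2, the Canadian must be in house 1.
By clue 7, the person who enjoys knitting is in house 2.
That leaves Brazilian as the nationality for house 4.
House 5 nationality: only Spaniard fits.
House 4 gemstone: only emerald fits.
The person who enjoys hiking is in house 5 (clue 3).
Clue 3 places the person with the pearl in house 5.
That leaves dancing as the hobby for house 1.
That leaves onyx as the gemstone for house 1.
House 2's gemstone must be peridot (nothing else left).
So: house 1 = Canadian/dancing/onyx, house 2 = German/knitting/peridot, house 3 = Italian/photography/garnet, house 4 = Brazilian/origami/emerald, house 5 = Spaniard/hiking/pearl.

1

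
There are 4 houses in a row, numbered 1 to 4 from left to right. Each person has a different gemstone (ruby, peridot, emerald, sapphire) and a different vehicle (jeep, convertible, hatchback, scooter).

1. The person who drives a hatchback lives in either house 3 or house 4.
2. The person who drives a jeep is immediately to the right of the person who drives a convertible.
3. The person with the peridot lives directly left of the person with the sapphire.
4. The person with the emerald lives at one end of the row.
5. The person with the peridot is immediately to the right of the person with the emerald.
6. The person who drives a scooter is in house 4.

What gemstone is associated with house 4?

ruby

Clue 5 places the person with the peridot in house 2.
From clue 5, the person with the emerald must be in house 1.
Clue 6: the person who drives a scooter is in house 4.
House 1's vehicle must be convertible (nothing else left).
So house 2 gets jeep for vehicle.
House 3's vehicle must be hatchback (nothing else left).
From clue 3, the person with the sapphire must be in house 3.
So house 4 gets ruby for gemstone.
So: house 1 = emerald/convertible, house 2 = peridot/jeep, house 3 = sapphire/hatchback, house 4 = ruby/scooter.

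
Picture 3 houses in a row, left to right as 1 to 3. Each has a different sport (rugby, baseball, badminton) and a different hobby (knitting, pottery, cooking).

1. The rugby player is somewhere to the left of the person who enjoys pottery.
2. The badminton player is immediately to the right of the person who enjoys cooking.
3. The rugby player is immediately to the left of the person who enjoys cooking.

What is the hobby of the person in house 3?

Clue 3 places the rugby player in house 1.
From clue 3, the person who enjoys cooking must be in house 2.
That leaves knitting as the hobby for house 1.
House 3 hobby: only pottery fits.
By clue 2, the badminton player is in house 3.
The only sport still possible for house 2 is baseball.
So: house 1 = rugby/knitting, house 2 = baseball/cooking, house 3 = badminton/pottery.

pottery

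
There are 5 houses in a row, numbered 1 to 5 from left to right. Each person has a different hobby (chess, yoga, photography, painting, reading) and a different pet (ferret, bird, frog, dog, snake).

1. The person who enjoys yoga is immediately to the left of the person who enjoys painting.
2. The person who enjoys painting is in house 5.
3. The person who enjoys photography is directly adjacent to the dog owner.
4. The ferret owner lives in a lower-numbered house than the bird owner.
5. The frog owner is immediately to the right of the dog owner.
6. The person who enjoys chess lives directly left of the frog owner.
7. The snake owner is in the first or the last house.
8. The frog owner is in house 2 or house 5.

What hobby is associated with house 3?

reading

From clue 2, the person who enjoys painting must be in house 5.
By clue 1, the person who enjoys yoga is in house 4.
By clue 6, the frog owner is in house 2.
The only hobby still possible for house 1 is chess.
The dog owner is in house 1 (clue 5).
The only pet still possible for house 5 is snake.
By clue 3, the person who enjoys photography is in house 2.
Clue 4 places the ferret owner in house 3.
The bird owner is in house 4 (clue 4).
House 3 hobby: only reading fits.
So: house 1 = chess/dog, house 2 = photography/frog, house 3 = reading/ferret, house 4 = yoga/bird, house 5 = painting/snake.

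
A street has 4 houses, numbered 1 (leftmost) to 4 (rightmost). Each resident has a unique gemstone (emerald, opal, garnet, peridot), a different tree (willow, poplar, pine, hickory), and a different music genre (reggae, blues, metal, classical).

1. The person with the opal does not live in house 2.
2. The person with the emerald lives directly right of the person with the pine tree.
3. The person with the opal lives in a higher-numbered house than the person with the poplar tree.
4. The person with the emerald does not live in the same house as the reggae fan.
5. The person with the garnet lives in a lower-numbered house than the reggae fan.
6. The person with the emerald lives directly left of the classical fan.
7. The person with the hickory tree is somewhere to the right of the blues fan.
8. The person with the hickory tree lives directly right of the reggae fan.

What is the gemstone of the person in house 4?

The person with the emerald is narrowed to house 2 or 3; consider each.
Placing it in house 2 leads to a contradiction, so it's in house 3.
Clue 2 places the person with the pine tree in house 2.
Clue 4 places the reggae fan in house 2.
By clue 5, the person with the garnet is in house 1.
From clue 6, the classical fan must be in house 4.
By clue 8, the person with the hickory tree is in house 3.
The only gemstone still possible for house 2 is peridot.
That leaves opal as the gemstone for house 4.
The only tree still possible for house 4 is willow.
Clue 7: the blues fan is in house 1.
House 1 tree: only poplar fits.
That leaves metal as the music genre for house 3.
So: house 1 = garnet/poplar/blues, house 2 = peridot/pine/reggae, house 3 = emerald/hickory/metal, house 4 = opal/willow/classical.

opal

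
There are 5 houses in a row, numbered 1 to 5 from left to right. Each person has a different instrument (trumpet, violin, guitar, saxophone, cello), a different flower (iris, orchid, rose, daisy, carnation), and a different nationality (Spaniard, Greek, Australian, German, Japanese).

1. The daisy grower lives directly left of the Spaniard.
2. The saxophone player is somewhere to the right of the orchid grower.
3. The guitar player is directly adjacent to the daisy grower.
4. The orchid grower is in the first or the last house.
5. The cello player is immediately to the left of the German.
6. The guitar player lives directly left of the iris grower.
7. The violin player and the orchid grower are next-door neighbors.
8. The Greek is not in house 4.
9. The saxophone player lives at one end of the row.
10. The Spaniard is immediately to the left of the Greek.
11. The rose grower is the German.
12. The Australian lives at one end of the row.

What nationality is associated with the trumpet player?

Japanese

The orchid grower is in house 1 (clue 4).
The violin player is in house 2 (clue 7).
By clue 9, the saxophone player is in house 5.
The daisy grower is in house 3 (clue 1).
Clue 1: the Spaniard is in house 4.
Clue 3: the guitar player is in house 4.
Clue 6: the iris grower is in house 5.
By clue 10, the Greek is in house 5.
The only nationality still possible for house 1 is Australian.
The only nationality still possible for house 2 is German.
House 3 nationality: only Japanese fits.
Clue 5: the cello player is in house 1.
The rose grower is in house 2 (clue 11).
House 3 instrument: only trumpet fits.
House 4's flower must be carnation (nothing else left).
So: house 1 = cello/orchid/Australian, house 2 = violin/rose/German, house 3 = trumpet/daisy/Japanese, house 4 = guitar/carnation/Spaniard, house 5 = saxophone/iris/Greek.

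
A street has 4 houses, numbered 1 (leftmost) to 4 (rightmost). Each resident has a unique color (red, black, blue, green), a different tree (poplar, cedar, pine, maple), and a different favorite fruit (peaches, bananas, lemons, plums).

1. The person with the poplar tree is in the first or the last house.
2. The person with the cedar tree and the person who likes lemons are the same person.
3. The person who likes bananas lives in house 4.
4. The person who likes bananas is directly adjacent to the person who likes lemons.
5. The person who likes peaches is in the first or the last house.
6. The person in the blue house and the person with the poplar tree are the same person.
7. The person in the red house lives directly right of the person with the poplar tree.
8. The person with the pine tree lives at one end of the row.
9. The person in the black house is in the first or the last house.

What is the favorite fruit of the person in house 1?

From clue 3, the person who likes bananas must be in house 4.
From clue 4, the person who likes lemons must be in house 3.
Clue 7 places the person in the red house in house 2.
Clue 7: the person with the poplar tree is in house 1.
The only color still possible for house 3 is green.
House 4's tree must be pine (nothing else left).
That leaves plums as the favorite fruit for house 2.
Clue 2: the person with the cedar tree is in house 3.
From clue 6, the person in the blue house must be in house 1.
The only color still possible for house 4 is black.
House 2's tree must be maple (nothing else left).
So house 1 gets peaches for favorite fruit.
So: house 1 = blue/poplar/peaches, house 2 = red/maple/plums, house 3 = green/cedar/lemons, house 4 = black/pine/bananas.

peaches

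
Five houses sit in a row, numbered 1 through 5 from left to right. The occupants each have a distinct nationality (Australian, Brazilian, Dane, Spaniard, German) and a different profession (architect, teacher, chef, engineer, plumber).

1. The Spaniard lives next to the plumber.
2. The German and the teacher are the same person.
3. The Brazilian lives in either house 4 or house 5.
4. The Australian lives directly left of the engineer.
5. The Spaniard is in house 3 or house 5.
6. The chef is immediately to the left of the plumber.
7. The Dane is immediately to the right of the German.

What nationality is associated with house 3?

The Brazilian is narrowed to house 4 or 5; consider each.
Placing it in house 4 leads to a contradiction, so it's in house 5.
So house 3 gets Spaniard for nationality.
Clue 7 places the Dane in house 2.
From clue 7, the German must be in house 1.
House 4 nationality: only Australian fits.
Clue 2 places the teacher in house 1.
Clue 4 places the engineer in house 5.
So house 3 gets chef for profession.
Clue 6: the plumber is in house 4.
House 2's profession must be architect (nothing else left).
So: house 1 = German/teacher, house 2 = Dane/architect, house 3 = Spaniard/chef, house 4 = Australian/plumber, house 5 = Brazilian/engineer.

Spaniard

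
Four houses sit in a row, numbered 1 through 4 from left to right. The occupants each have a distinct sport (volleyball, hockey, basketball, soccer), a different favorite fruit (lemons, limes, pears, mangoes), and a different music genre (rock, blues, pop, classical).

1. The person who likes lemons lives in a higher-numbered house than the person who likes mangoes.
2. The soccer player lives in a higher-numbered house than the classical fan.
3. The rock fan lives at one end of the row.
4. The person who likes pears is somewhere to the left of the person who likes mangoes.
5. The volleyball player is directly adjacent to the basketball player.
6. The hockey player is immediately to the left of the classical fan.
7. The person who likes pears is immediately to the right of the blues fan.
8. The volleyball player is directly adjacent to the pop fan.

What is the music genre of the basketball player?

pop

By clue 7, the person who likes pears is in house 2.
The blues fan is in house 1 (clue 7).
House 1's favorite fruit must be limes (nothing else left).
House 3's favorite fruit must be mangoes (nothing else left).
House 4 favorite fruit: only lemons fits.
House 4's music genre must be rock (nothing else left).
The hockey player is narrowed to house 1 or 2; consider each.
Placing it in house 2 leads to a contradiction, so it's in house 1.
The classical fan is in house 2 (clue 6).
House 3's music genre must be pop (nothing else left).
Clue 5 places the basketball player in house 3.
House 2's sport must be volleyball (nothing else left).
That leaves soccer as the sport for house 4.
So: house 1 = hockey/limes/blues, house 2 = volleyball/pears/classical, house 3 = basketball/mangoes/pop, house 4 = soccer/lemons/rock.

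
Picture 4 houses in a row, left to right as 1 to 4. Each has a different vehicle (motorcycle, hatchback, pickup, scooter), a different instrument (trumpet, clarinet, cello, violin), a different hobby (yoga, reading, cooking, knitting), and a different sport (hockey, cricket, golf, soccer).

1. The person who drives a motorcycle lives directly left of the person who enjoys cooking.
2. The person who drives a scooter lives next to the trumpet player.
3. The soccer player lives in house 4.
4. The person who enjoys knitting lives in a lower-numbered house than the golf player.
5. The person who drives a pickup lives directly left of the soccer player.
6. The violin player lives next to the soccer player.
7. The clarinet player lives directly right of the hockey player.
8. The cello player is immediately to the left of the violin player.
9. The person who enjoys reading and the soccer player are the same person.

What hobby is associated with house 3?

yoga

By clue 3, the soccer player is in house 4.
Clue 5 places the person who drives a pickup in house 3.
Clue 6: the violin player is in house 3.
By clue 8, the cello player is in house 2.
The person who enjoys reading is in house 4 (clue 9).
So house 1 gets trumpet for instrument.
The only instrument still possible for house 4 is clarinet.
The person who drives a scooter is in house 2 (clue 2).
From clue 7, the hockey player must be in house 3.
House 4 vehicle: only hatchback fits.
So house 1 gets cricket for sport.
House 2 sport: only golf fits.
The person who enjoys cooking is in house 2 (clue 1).
Clue 4 places the person who enjoys knitting in house 1.
That leaves motorcycle as the vehicle for house 1.
House 3 hobby: only yoga fits.
So: house 1 = motorcycle/trumpet/knitting/cricket, house 2 = scooter/cello/cooking/golf, house 3 = pickup/violin/yoga/hockey, house 4 = hatchback/clarinet/reading/soccer.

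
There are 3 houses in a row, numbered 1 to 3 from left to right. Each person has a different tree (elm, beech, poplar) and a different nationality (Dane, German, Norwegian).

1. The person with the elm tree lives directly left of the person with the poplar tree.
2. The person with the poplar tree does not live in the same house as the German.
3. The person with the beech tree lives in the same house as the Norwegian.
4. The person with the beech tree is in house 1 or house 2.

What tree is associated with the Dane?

poplar

So house 3 gets poplar for tree.
Clue 1: the person with the elm tree is in house 2.
That leaves beech as the tree for house 1.
House 3 nationality: only Dane fits.
By clue 3, the Norwegian is in house 1.
House 2's nationality must be German (nothing else left).
So: house 1 = beech/Norwegian, house 2 = elm/German, house 3 = poplar/Dane.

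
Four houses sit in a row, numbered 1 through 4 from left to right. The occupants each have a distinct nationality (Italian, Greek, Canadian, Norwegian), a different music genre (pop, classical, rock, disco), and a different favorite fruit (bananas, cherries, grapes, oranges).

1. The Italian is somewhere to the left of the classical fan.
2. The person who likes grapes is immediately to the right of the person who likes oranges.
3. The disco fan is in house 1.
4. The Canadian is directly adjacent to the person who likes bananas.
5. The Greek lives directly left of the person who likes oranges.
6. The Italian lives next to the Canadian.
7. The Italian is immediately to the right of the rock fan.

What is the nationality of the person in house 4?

Norwegian

Clue 3: the disco fan is in house 1.
Clue 7 places the Italian in house 3.
House 2's music genre must be rock (nothing else left).
From clue 1, the classical fan must be in house 4.
House 3 music genre: only pop fits.
The Canadian is narrowed to house 2 or 4; consider each.
Placing it in house 4 leads to a contradiction, so it's in house 2.
The only nationality still possible for house 4 is Norwegian.
Clue 5 places the person who likes oranges in house 2.
So house 1 gets Greek for nationality.
The person who likes grapes is in house 3 (clue 2).
House 4 favorite fruit: only cherries fits.
House 1's favorite fruit must be bananas (nothing else left).
So: house 1 = Greek/disco/bananas, house 2 = Canadian/rock/oranges, house 3 = Italian/pop/grapes, house 4 = Norwegian/classical/cherries.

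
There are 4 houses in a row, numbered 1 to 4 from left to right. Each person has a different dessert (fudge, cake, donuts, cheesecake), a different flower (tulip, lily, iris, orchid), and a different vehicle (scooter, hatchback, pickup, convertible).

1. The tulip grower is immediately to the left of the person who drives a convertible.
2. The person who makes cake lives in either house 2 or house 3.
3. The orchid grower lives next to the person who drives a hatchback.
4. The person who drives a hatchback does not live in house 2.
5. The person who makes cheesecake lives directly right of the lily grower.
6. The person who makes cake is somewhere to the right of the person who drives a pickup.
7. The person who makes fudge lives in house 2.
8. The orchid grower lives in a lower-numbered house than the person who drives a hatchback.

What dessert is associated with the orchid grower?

fudge

The person who makes fudge is in house 2 (clue 7).
So house 1 gets donuts for dessert.
House 3's dessert must be cake (nothing else left).
So house 4 gets cheesecake for dessert.
House 4's flower must be iris (nothing else left).
The lily grower is in house 3 (clue 5).
House 1 flower: only tulip fits.
That leaves orchid as the flower for house 2.
Clue 1: the person who drives a convertible is in house 2.
Clue 3: the person who drives a hatchback is in house 3.
That leaves scooter as the vehicle for house 4.
House 1 vehicle: only pickup fits.
So: house 1 = donuts/tulip/pickup, house 2 = fudge/orchid/convertible, house 3 = cake/lily/hatchback, house 4 = cheesecake/iris/scooter.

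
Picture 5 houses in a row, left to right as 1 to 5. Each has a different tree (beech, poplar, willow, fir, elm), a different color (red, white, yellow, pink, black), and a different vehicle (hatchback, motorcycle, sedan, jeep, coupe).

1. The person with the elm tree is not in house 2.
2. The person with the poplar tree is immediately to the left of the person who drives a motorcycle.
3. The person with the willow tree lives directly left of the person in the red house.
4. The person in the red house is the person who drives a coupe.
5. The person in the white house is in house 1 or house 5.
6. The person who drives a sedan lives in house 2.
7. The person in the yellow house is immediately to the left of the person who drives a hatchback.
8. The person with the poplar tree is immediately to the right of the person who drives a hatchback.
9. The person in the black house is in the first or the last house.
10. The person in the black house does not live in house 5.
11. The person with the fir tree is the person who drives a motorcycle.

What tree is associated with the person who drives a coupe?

poplar

By clue 6, the person who drives a sedan is in house 2.
Clue 10: the person in the black house is in house 1.
House 1 vehicle: only jeep fits.
By clue 7, the person in the yellow house is in house 2.
Clue 8: the person with the poplar tree is in house 4.
So house 5 gets fir for tree.
So house 5 gets white for color.
The only vehicle still possible for house 3 is hatchback.
By clue 2, the person who drives a motorcycle is in house 5.
By clue 4, the person in the red house is in house 4.
From clue 4, the person who drives a coupe must be in house 4.
The only color still possible for house 3 is pink.
From clue 3, the person with the willow tree must be in house 3.
House 1 tree: only elm fits.
House 2 tree: only beech fits.
So: house 1 = elm/black/jeep, house 2 = beech/yellow/sedan, house 3 = willow/pink/hatchback, house 4 = poplar/red/coupe, house 5 = fir/white/motorcycle.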